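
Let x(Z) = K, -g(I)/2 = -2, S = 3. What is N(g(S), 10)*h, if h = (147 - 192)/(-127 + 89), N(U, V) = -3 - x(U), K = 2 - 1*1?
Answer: -90/19 ≈ -4.7368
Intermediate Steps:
g(I) = 4 (g(I) = -2*(-2) = 4)
K = 1 (K = 2 - 1 = 1)
x(Z) = 1
N(U, V) = -4 (N(U, V) = -3 - 1*1 = -3 - 1 = -4)
h = 45/38 (h = -45/(-38) = -45*(-1/38) = 45/38 ≈ 1.1842)
N(g(S), 10)*h = -4*45/38 = -90/19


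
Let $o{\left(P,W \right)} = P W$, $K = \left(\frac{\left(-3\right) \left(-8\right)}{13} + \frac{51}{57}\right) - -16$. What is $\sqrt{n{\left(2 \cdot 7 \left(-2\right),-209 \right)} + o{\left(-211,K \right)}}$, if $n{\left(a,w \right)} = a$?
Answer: $\frac{i \sqrt{242957845}}{247} \approx 63.106 i$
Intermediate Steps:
$K = \frac{4629}{247}$ ($K = \left(24 \cdot \frac{1}{13} + 51 \cdot \frac{1}{57}\right) + \left(-1 + 17\right) = \left(\frac{24}{13} + \frac{17}{19}\right) + 16 = \frac{677}{247} + 16 = \frac{4629}{247} \approx 18.741$)
$\sqrt{n{\left(2 \cdot 7 \left(-2\right),-209 \right)} + o{\left(-211,K \right)}} = \sqrt{2 \cdot 7 \left(-2\right) - \frac{976719}{247}} = \sqrt{14 \left(-2\right) - \frac{976719}{247}} = \sqrt{-28 - \frac{976719}{247}} = \sqrt{- \frac{983635}{247}} = \frac{i \sqrt{242957845}}{247}$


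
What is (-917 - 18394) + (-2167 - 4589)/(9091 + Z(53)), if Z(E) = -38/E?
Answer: -3101369401/160595 ≈ -19312.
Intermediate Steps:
(-917 - 18394) + (-2167 - 4589)/(9091 + Z(53)) = (-917 - 18394) + (-2167 - 4589)/(9091 - 38/53) = -19311 - 6756/(9091 - 38*1/53) = -19311 - 6756/(9091 - 38/53) = -19311 - 6756/481785/53 = -19311 - 6756*53/481785 = -19311 - 119356/160595 = -3101369401/160595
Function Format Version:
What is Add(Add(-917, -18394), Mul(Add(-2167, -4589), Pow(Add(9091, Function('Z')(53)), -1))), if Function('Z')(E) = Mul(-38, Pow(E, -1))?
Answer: Rational(-3101369401, 160595) ≈ -19312.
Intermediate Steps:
Add(Add(-917, -18394), Mul(Add(-2167, -4589), Pow(Add(9091, Function('Z')(53)), -1))) = Add(Add(-917, -18394), Mul(Add(-2167, -4589), Pow(Add(9091, Mul(-38, Pow(53, -1))), -1))) = Add(-19311, Mul(-6756, Pow(Add(9091, Mul(-38, Rational(1, 53))), -1))) = Add(-19311, Mul(-6756, Pow(Add(9091, Rational(-38, 53)), -1))) = Add(-19311, Mul(-6756, Pow(Rational(481785, 53), -1))) = Add(-19311, Mul(-6756, Rational(53, 481785))) = Add(-19311, Rational(-119356, 160595)) = Rational(-3101369401, 160595)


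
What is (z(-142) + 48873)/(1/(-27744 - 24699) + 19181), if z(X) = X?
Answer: 2555599833/1005909182 ≈ 2.5406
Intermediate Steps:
(z(-142) + 48873)/(1/(-27744 - 24699) + 19181) = (-142 + 48873)/(1/(-27744 - 24699) + 19181) = 48731/(1/(-52443) + 19181) = 48731/(-1/52443 + 19181) = 48731/(1005909182/52443) = 48731*(52443/1005909182) = 2555599833/1005909182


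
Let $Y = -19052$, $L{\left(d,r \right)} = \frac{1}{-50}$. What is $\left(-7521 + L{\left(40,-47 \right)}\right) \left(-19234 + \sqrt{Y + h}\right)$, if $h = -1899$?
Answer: $\frac{3616482467}{25} - \frac{376051 i \sqrt{20951}}{50} \approx 1.4466 \cdot 10^{8} - 1.0886 \cdot 10^{6} i$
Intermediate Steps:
$L{\left(d,r \right)} = - \frac{1}{50}$
$\left(-7521 + L{\left(40,-47 \right)}\right) \left(-19234 + \sqrt{Y + h}\right) = \left(-7521 - \frac{1}{50}\right) \left(-19234 + \sqrt{-19052 - 1899}\right) = - \frac{376051 \left(-19234 + \sqrt{-20951}\right)}{50} = - \frac{376051 \left(-19234 + i \sqrt{20951}\right)}{50} = \frac{3616482467}{25} - \frac{376051 i \sqrt{20951}}{50}$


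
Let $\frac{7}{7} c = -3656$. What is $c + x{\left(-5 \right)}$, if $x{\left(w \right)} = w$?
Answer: $-3661$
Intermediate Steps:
$c = -3656$
$c + x{\left(-5 \right)} = -3656 - 5 = -3661$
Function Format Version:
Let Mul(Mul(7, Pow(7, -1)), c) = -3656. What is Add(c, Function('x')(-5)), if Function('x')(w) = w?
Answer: -3661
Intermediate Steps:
c = -3656
Add(c, Function('x')(-5)) = Add(-3656, -5) = -3661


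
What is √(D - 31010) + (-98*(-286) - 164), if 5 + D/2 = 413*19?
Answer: 27864 + I*√15326 ≈ 27864.0 + 123.8*I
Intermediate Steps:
D = 15684 (D = -10 + 2*(413*19) = -10 + 2*7847 = -10 + 15694 = 15684)
√(D - 31010) + (-98*(-286) - 164) = √(15684 - 31010) + (-98*(-286) - 164) = √(-15326) + (28028 - 164) = I*√15326 + 27864 = 27864 + I*√15326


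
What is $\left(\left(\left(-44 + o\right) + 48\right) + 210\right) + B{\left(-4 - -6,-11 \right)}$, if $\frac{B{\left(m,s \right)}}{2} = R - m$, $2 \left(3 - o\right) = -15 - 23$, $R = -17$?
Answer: $198$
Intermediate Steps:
$o = 22$ ($o = 3 - \frac{-15 - 23}{2} = 3 - -19 = 3 + 19 = 22$)
$B{\left(m,s \right)} = -34 - 2 m$ ($B{\left(m,s \right)} = 2 \left(-17 - m\right) = -34 - 2 m$)
$\left(\left(\left(-44 + o\right) + 48\right) + 210\right) + B{\left(-4 - -6,-11 \right)} = \left(\left(\left(-44 + 22\right) + 48\right) + 210\right) - \left(34 + 2 \left(-4 - -6\right)\right) = \left(\left(-22 + 48\right) + 210\right) - \left(34 + 2 \left(-4 + 6\right)\right) = \left(26 + 210\right) - 38 = 236 - 38 = 198$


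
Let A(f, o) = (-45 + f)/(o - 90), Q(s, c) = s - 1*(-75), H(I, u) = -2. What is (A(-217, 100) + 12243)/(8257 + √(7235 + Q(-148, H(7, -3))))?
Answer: 504370588/340854435 - 61084*√7162/340854435 ≈ 1.4646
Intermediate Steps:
Q(s, c) = 75 + s (Q(s, c) = s + 75 = 75 + s)
A(f, o) = (-45 + f)/(-90 + o)
(A(-217, 100) + 12243)/(8257 + √(7235 + Q(-148, H(7, -3)))) = ((-45 - 217)/(-90 + 100) + 12243)/(8257 + √(7235 + (75 - 148))) = (-262/10 + 12243)/(8257 + √(7235 - 73)) = ((⅒)*(-262) + 12243)/(8257 + √7162) = (-131/5 + 12243)/(8257 + √7162) = 61084/(5*(8257 + √7162))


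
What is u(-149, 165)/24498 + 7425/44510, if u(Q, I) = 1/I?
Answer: 1500657838/8995849335 ≈ 0.16682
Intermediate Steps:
u(-149, 165)/24498 + 7425/44510 = 1/(165*24498) + 7425/44510 = (1/165)*(1/24498) + 7425*(1/44510) = 1/4042170 + 1485/8902 = 1500657838/8995849335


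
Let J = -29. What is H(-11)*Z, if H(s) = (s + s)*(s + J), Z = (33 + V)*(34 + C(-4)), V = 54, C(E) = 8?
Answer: 3215520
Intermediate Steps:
Z = 3654 (Z = (33 + 54)*(34 + 8) = 87*42 = 3654)
H(s) = 2*s*(-29 + s) (H(s) = (s + s)*(s - 29) = (2*s)*(-29 + s) = 2*s*(-29 + s))
H(-11)*Z = (2*(-11)*(-29 - 11))*3654 = (2*(-11)*(-40))*3654 = 880*3654 = 3215520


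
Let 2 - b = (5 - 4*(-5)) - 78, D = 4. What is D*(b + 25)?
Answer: 320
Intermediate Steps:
b = 55 (b = 2 - ((5 - 4*(-5)) - 78) = 2 - ((5 + 20) - 78) = 2 - (25 - 78) = 2 - 1*(-53) = 2 + 53 = 55)
D*(b + 25) = 4*(55 + 25) = 4*80 = 320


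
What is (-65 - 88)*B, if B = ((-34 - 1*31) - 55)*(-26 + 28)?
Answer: 36720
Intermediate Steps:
B = -240 (B = ((-34 - 31) - 55)*2 = (-65 - 55)*2 = -120*2 = -240)
(-65 - 88)*B = (-65 - 88)*(-240) = -153*(-240) = 36720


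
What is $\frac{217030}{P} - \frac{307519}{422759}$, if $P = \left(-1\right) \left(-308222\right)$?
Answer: $- \frac{1516367724}{65151812249} \approx -0.023274$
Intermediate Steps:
$P = 308222$
$\frac{217030}{P} - \frac{307519}{422759} = \frac{217030}{308222} - \frac{307519}{422759} = 217030 \cdot \frac{1}{308222} - \frac{307519}{422759} = \frac{108515}{154111} - \frac{307519}{422759} = - \frac{1516367724}{65151812249}$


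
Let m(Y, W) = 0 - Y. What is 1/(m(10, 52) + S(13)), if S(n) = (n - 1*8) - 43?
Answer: -1/48 ≈ -0.020833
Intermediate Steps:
m(Y, W) = -Y
S(n) = -51 + n (S(n) = (n - 8) - 43 = (-8 + n) - 43 = -51 + n)
1/(m(10, 52) + S(13)) = 1/(-1*10 + (-51 + 13)) = 1/(-10 - 38) = 1/(-48) = -1/48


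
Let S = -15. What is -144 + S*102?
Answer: -1674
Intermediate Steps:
-144 + S*102 = -144 - 15*102 = -144 - 1530 = -1674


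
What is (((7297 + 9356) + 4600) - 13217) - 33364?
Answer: -25328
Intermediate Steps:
(((7297 + 9356) + 4600) - 13217) - 33364 = ((16653 + 4600) - 13217) - 33364 = (21253 - 13217) - 33364 = 8036 - 33364 = -25328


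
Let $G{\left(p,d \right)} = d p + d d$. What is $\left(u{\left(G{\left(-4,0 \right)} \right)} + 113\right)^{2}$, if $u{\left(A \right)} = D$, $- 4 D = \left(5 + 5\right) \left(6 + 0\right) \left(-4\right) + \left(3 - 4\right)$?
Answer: $\frac{480249}{16} \approx 30016.0$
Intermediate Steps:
$G{\left(p,d \right)} = d^{2} + d p$ ($G{\left(p,d \right)} = d p + d^{2} = d^{2} + d p$)
$D = \frac{241}{4}$ ($D = - \frac{\left(5 + 5\right) \left(6 + 0\right) \left(-4\right) + \left(3 - 4\right)}{4} = - \frac{10 \cdot 6 \left(-4\right) + \left(3 - 4\right)}{4} = - \frac{60 \left(-4\right) - 1}{4} = - \frac{-240 - 1}{4} = \left(- \frac{1}{4}\right) \left(-241\right) = \frac{241}{4} \approx 60.25$)
$u{\left(A \right)} = \frac{241}{4}$
$\left(u{\left(G{\left(-4,0 \right)} \right)} + 113\right)^{2} = \left(\frac{241}{4} + 113\right)^{2} = \left(\frac{693}{4}\right)^{2} = \frac{480249}{16}$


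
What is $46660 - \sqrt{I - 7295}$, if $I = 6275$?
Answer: $46660 - 2 i \sqrt{255} \approx 46660.0 - 31.937 i$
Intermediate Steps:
$46660 - \sqrt{I - 7295} = 46660 - \sqrt{6275 - 7295} = 46660 - \sqrt{-1020} = 46660 - 2 i \sqrt{255}$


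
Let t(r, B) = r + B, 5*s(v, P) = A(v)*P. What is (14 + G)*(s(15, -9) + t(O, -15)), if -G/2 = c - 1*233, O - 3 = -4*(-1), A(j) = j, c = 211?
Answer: -2030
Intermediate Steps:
O = 7 (O = 3 - 4*(-1) = 3 + 4 = 7)
s(v, P) = P*v/5 (s(v, P) = (v*P)/5 = (P*v)/5 = P*v/5)
G = 44 (G = -2*(211 - 1*233) = -2*(211 - 233) = -2*(-22) = 44)
t(r, B) = B + r
(14 + G)*(s(15, -9) + t(O, -15)) = (14 + 44)*((⅕)*(-9)*15 + (-15 + 7)) = 58*(-27 - 8) = 58*(-35) = -2030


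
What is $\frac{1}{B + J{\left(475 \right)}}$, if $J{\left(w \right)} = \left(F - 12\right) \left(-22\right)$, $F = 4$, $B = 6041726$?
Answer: $\frac{1}{6041902} \approx 1.6551 \cdot 10^{-7}$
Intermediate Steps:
$J{\left(w \right)} = 176$ ($J{\left(w \right)} = \left(4 - 12\right) \left(-22\right) = \left(-8\right) \left(-22\right) = 176$)
$\frac{1}{B + J{\left(475 \right)}} = \frac{1}{6041726 + 176} = \frac{1}{6041902}$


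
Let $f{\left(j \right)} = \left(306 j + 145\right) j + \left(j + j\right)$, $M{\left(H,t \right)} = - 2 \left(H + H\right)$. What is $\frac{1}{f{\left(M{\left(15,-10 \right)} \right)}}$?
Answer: $\frac{1}{1092780} \approx 9.151 \cdot 10^{-7}$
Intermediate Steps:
$M{\left(H,t \right)} = - 4 H$ ($M{\left(H,t \right)} = - 2 \cdot 2 H = - 4 H$)
$f{\left(j \right)} = 2 j + j \left(145 + 306 j\right)$ ($f{\left(j \right)} = \left(145 + 306 j\right) j + 2 j = j \left(145 + 306 j\right) + 2 j = 2 j + j \left(145 + 306 j\right)$)
$\frac{1}{f{\left(M{\left(15,-10 \right)} \right)}} = \frac{1}{3 \left(\left(-4\right) 15\right) \left(49 + 102 \left(\left(-4\right) 15\right)\right)} = \frac{1}{3 \left(-60\right) \left(49 + 102 \left(-60\right)\right)} = \frac{1}{3 \left(-60\right) \left(49 - 6120\right)} = \frac{1}{3 \left(-60\right) \left(-6071\right)} = \frac{1}{1092780}$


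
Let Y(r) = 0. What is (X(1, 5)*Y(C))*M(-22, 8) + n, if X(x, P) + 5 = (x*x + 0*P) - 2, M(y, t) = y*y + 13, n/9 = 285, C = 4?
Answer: 2565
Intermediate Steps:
n = 2565 (n = 9*285 = 2565)
M(y, t) = 13 + y² (M(y, t) = y² + 13 = 13 + y²)
X(x, P) = -7 + x² (X(x, P) = -5 + ((x*x + 0*P) - 2) = -5 + ((x² + 0) - 2) = -5 + (x² - 2) = -5 + (-2 + x²) = -7 + x²)
(X(1, 5)*Y(C))*M(-22, 8) + n = ((-7 + 1²)*0)*(13 + (-22)²) + 2565 = ((-7 + 1)*0)*(13 + 484) + 2565 = -6*0*497 + 2565 = 0*497 + 2565 = 0 + 2565 = 2565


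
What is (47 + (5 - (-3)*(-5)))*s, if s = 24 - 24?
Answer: 0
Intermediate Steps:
s = 0
(47 + (5 - (-3)*(-5)))*s = (47 + (5 - (-3)*(-5)))*0 = (47 + (5 - 1*15))*0 = (47 + (5 - 15))*0 = (47 - 10)*0 = 37*0 = 0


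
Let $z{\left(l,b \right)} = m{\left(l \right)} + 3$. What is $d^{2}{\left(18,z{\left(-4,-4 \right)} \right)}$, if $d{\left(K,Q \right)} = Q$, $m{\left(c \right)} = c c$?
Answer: $361$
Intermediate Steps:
$m{\left(c \right)} = c^{2}$
$z{\left(l,b \right)} = 3 + l^{2}$ ($z{\left(l,b \right)} = l^{2} + 3 = 3 + l^{2}$)
$d^{2}{\left(18,z{\left(-4,-4 \right)} \right)} = \left(3 + \left(-4\right)^{2}\right)^{2} = \left(3 + 16\right)^{2} = 19^{2} = 361$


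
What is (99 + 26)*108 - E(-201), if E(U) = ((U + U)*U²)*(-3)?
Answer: -48710106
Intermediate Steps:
E(U) = -6*U³ (E(U) = ((2*U)*U²)*(-3) = (2*U³)*(-3) = -6*U³)
(99 + 26)*108 - E(-201) = (99 + 26)*108 - (-6)*(-201)³ = 125*108 - (-6)*(-8120601) = 13500 - 1*48723606 = 13500 - 48723606 = -48710106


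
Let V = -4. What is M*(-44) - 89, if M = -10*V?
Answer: -1849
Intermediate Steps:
M = 40 (M = -10*(-4) = 40)
M*(-44) - 89 = 40*(-44) - 89 = -1760 - 89 = -1849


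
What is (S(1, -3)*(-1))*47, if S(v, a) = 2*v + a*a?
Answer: -517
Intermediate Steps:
S(v, a) = a**2 + 2*v (S(v, a) = 2*v + a**2 = a**2 + 2*v)
(S(1, -3)*(-1))*47 = (((-3)**2 + 2*1)*(-1))*47 = ((9 + 2)*(-1))*47 = (11*(-1))*47 = -11*47 = -517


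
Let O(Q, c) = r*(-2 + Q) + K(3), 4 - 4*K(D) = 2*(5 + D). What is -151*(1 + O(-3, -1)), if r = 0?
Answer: 302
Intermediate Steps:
K(D) = -3/2 - D/2 (K(D) = 1 - (5 + D)/2 = 1 - (10 + 2*D)/4 = 1 + (-5/2 - D/2) = -3/2 - D/2)
O(Q, c) = -3 (O(Q, c) = 0*(-2 + Q) + (-3/2 - ½*3) = 0 + (-3/2 - 3/2) = 0 - 3 = -3)
-151*(1 + O(-3, -1)) = -151*(1 - 3) = -151*(-2) = 302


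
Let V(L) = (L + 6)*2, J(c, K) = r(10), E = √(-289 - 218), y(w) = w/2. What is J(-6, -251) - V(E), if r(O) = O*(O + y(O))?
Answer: 138 - 26*I*√3 ≈ 138.0 - 45.033*I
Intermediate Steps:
y(w) = w/2 (y(w) = w*(½) = w/2)
E = 13*I*√3 (E = √(-507) = 13*I*√3 ≈ 22.517*I)
r(O) = 3*O²/2 (r(O) = O*(O + O/2) = O*(3*O/2) = 3*O²/2)
J(c, K) = 150 (J(c, K) = (3/2)*10² = (3/2)*100 = 150)
V(L) = 12 + 2*L (V(L) = (6 + L)*2 = 12 + 2*L)
J(-6, -251) - V(E) = 150 - (12 + 2*(13*I*√3)) = 150 - (12 + 26*I*√3) = 150 + (-12 - 26*I*√3) = 138 - 26*I*√3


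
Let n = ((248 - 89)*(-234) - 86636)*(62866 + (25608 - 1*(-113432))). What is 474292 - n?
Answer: 25004917144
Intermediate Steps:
n = -25004442852 (n = (159*(-234) - 86636)*(62866 + (25608 + 113432)) = (-37206 - 86636)*(62866 + 139040) = -123842*201906 = -25004442852)
474292 - n = 474292 - 1*(-25004442852) = 474292 + 25004442852 = 25004917144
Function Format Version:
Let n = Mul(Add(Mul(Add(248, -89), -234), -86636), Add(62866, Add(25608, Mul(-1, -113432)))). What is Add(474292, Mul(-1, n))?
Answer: 25004917144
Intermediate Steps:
n = -25004442852 (n = Mul(Add(Mul(159, -234), -86636), Add(62866, Add(25608, 113432))) = Mul(Add(-37206, -86636), Add(62866, 139040)) = Mul(-123842, 201906) = -25004442852)
Add(474292, Mul(-1, n)) = Add(474292, Mul(-1, -25004442852)) = Add(474292, 25004442852) = 25004917144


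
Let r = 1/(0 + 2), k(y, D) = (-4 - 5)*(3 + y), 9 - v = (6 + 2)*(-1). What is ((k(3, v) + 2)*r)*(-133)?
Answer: 3458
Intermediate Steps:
v = 17 (v = 9 - (6 + 2)*(-1) = 9 - 8*(-1) = 9 - 1*(-8) = 9 + 8 = 17)
k(y, D) = -27 - 9*y (k(y, D) = -9*(3 + y) = -27 - 9*y)
r = ½ (r = 1/2 = ½ ≈ 0.50000)
((k(3, v) + 2)*r)*(-133) = (((-27 - 9*3) + 2)*(½))*(-133) = (((-27 - 27) + 2)*(½))*(-133) = ((-54 + 2)*(½))*(-133) = -52*½*(-133) = -26*(-133) = 3458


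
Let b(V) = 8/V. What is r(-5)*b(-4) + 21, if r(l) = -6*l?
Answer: -39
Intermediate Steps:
r(-5)*b(-4) + 21 = (-6*(-5))*(8/(-4)) + 21 = 30*(8*(-1/4)) + 21 = 30*(-2) + 21 = -60 + 21 = -39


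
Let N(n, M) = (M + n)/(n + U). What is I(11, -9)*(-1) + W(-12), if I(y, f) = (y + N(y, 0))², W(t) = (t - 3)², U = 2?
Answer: 14309/169 ≈ 84.669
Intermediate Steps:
N(n, M) = (M + n)/(2 + n) (N(n, M) = (M + n)/(n + 2) = (M + n)/(2 + n))
W(t) = (-3 + t)²
I(y, f) = (y + y/(2 + y))² (I(y, f) = (y + (0 + y)/(2 + y))² = (y + y/(2 + y))²)
I(11, -9)*(-1) + W(-12) = (11²*(3 + 11)²/(2 + 11)²)*(-1) + (-3 - 12)² = (121*14²/13²)*(-1) + (-15)² = (121*(1/169)*196)*(-1) + 225 = (23716/169)*(-1) + 225 = -23716/169 + 225 = 14309/169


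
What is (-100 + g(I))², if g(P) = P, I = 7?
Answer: 8649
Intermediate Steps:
(-100 + g(I))² = (-100 + 7)² = (-93)² = 8649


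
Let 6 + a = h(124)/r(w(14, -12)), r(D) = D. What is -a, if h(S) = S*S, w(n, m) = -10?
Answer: 7718/5 ≈ 1543.6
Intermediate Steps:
h(S) = S²
a = -7718/5 (a = -6 + 124²/(-10) = -6 + 15376*(-⅒) = -6 - 7688/5 = -7718/5 ≈ -1543.6)
-a = -1*(-7718/5) = 7718/5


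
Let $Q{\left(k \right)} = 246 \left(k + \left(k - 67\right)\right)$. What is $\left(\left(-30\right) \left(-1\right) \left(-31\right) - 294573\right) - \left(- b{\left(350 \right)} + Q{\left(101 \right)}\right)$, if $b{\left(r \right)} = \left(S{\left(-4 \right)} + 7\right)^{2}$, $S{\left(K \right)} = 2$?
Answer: $-328632$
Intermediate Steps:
$b{\left(r \right)} = 81$ ($b{\left(r \right)} = \left(2 + 7\right)^{2} = 9^{2} = 81$)
$Q{\left(k \right)} = -16482 + 492 k$ ($Q{\left(k \right)} = 246 \left(k + \left(k - 67\right)\right) = 246 \left(k + \left(-67 + k\right)\right) = 246 \left(-67 + 2 k\right) = -16482 + 492 k$)
$\left(\left(-30\right) \left(-1\right) \left(-31\right) - 294573\right) - \left(- b{\left(350 \right)} + Q{\left(101 \right)}\right) = \left(\left(-30\right) \left(-1\right) \left(-31\right) - 294573\right) + \left(81 - \left(-16482 + 492 \cdot 101\right)\right) = \left(30 \left(-31\right) - 294573\right) + \left(81 - \left(-16482 + 49692\right)\right) = \left(-930 - 294573\right) + \left(81 - 33210\right) = -295503 + \left(81 - 33210\right) = -295503 - 33129 = -328632$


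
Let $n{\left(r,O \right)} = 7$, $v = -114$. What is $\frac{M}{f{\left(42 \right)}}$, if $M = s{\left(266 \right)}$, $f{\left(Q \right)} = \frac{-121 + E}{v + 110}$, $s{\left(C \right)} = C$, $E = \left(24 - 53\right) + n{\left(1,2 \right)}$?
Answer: $\frac{1064}{143} \approx 7.4406$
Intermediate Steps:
$E = -22$ ($E = \left(24 - 53\right) + 7 = -29 + 7 = -22$)
$f{\left(Q \right)} = \frac{143}{4}$ ($f{\left(Q \right)} = \frac{-121 - 22}{-114 + 110} = - \frac{143}{-4} = \left(-143\right) \left(- \frac{1}{4}\right) = \frac{143}{4}$)
$M = 266$
$\frac{M}{f{\left(42 \right)}} = \frac{266}{\frac{143}{4}} = 266 \cdot \frac{4}{143} = \frac{1064}{143}$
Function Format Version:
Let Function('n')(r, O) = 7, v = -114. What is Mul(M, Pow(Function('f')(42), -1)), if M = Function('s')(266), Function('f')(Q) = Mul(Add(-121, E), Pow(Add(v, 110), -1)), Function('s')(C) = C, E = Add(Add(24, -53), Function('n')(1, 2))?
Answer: Rational(1064, 143) ≈ 7.4406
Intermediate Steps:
E = -22 (E = Add(Add(24, -53), 7) = Add(-29, 7) = -22)
Function('f')(Q) = Rational(143, 4) (Function('f')(Q) = Mul(Add(-121, -22), Pow(Add(-114, 110), -1)) = Mul(-143, Pow(-4, -1)) = Mul(-143, Rational(-1, 4)) = Rational(143, 4))
M = 266
Mul(M, Pow(Function('f')(42), -1)) = Mul(266, Pow(Rational(143, 4), -1)) = Mul(266, Rational(4, 143)) = Rational(1064, 143)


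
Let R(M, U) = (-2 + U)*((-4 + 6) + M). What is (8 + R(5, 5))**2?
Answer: 841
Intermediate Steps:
R(M, U) = (-2 + U)*(2 + M)
(8 + R(5, 5))**2 = (8 + (-4 - 2*5 + 2*5 + 5*5))**2 = (8 + (-4 - 10 + 10 + 25))**2 = (8 + 21)**2 = 29**2 = 841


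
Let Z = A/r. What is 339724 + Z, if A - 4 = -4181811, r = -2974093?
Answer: 1010374952139/2974093 ≈ 3.3973e+5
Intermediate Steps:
A = -4181807 (A = 4 - 4181811 = -4181807)
Z = 4181807/2974093 (Z = -4181807/(-2974093) = -4181807*(-1/2974093) = 4181807/2974093 ≈ 1.4061)
339724 + Z = 339724 + 4181807/2974093 = 1010374952139/2974093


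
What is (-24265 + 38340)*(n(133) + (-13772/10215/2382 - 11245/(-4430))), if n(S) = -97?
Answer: -2866290930000415/2155826718 ≈ -1.3296e+6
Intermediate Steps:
(-24265 + 38340)*(n(133) + (-13772/10215/2382 - 11245/(-4430))) = (-24265 + 38340)*(-97 + (-13772/10215/2382 - 11245/(-4430))) = 14075*(-97 + (-13772*1/10215*(1/2382) - 11245*(-1/4430))) = 14075*(-97 + (-13772/10215*1/2382 + 2249/886)) = 14075*(-97 + (-6886/12166065 + 2249/886)) = 14075*(-97 + 27355379189/10779133590) = 14075*(-1018220579041/10779133590) = -2866290930000415/2155826718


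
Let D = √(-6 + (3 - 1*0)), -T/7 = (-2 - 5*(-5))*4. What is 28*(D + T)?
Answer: -18032 + 28*I*√3 ≈ -18032.0 + 48.497*I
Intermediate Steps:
T = -644 (T = -7*(-2 - 5*(-5))*4 = -7*(-2 + 25)*4 = -161*4 = -7*92 = -644)
D = I*√3 (D = √(-6 + (3 + 0)) = √(-6 + 3) = √(-3) = I*√3 ≈ 1.732*I)
28*(D + T) = 28*(I*√3 - 644) = 28*(-644 + I*√3) = -18032 + 28*I*√3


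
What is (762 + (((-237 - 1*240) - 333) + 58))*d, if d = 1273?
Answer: 12730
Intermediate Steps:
(762 + (((-237 - 1*240) - 333) + 58))*d = (762 + (((-237 - 1*240) - 333) + 58))*1273 = (762 + (((-237 - 240) - 333) + 58))*1273 = (762 + ((-477 - 333) + 58))*1273 = (762 + (-810 + 58))*1273 = (762 - 752)*1273 = 10*1273 = 12730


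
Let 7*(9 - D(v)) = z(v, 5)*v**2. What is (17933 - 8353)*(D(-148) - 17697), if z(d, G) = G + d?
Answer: 28821008480/7 ≈ 4.1173e+9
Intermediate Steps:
D(v) = 9 - v**2*(5 + v)/7 (D(v) = 9 - (5 + v)*v**2/7 = 9 - v**2*(5 + v)/7)
(17933 - 8353)*(D(-148) - 17697) = (17933 - 8353)*((9 - 1/7*(-148)**2*(5 - 148)) - 17697) = 9580*((9 - 1/7*21904*(-143)) - 17697) = 9580*((9 + 3132272/7) - 17697) = 9580*(3132335/7 - 17697) = 9580*(3008456/7) = 28821008480/7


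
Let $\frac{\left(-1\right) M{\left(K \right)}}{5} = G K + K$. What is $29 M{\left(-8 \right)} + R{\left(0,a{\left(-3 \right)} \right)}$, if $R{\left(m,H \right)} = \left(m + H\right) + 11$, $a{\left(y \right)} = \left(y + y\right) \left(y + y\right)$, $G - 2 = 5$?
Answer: $9327$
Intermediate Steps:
$G = 7$ ($G = 2 + 5 = 7$)
$a{\left(y \right)} = 4 y^{2}$ ($a{\left(y \right)} = 2 y 2 y = 4 y^{2}$)
$R{\left(m,H \right)} = 11 + H + m$ ($R{\left(m,H \right)} = \left(H + m\right) + 11 = 11 + H + m$)
$M{\left(K \right)} = - 40 K$ ($M{\left(K \right)} = - 5 \left(7 K + K\right) = - 5 \cdot 8 K = - 40 K$)
$29 M{\left(-8 \right)} + R{\left(0,a{\left(-3 \right)} \right)} = 29 \left(\left(-40\right) \left(-8\right)\right) + \left(11 + 4 \left(-3\right)^{2} + 0\right) = 29 \cdot 320 + \left(11 + 4 \cdot 9 + 0\right) = 9280 + \left(11 + 36 + 0\right) = 9280 + 47 = 9327$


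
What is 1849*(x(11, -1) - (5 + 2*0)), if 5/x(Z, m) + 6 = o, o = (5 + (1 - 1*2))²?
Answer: -16641/2 ≈ -8320.5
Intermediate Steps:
o = 16 (o = (5 + (1 - 2))² = (5 - 1)² = 4² = 16)
x(Z, m) = ½ (x(Z, m) = 5/(-6 + 16) = 5/10 = 5*(⅒) = ½)
1849*(x(11, -1) - (5 + 2*0)) = 1849*(½ - (5 + 2*0)) = 1849*(½ - (5 + 0)) = 1849*(½ - 1*5) = 1849*(½ - 5) = 1849*(-9/2) = -16641/2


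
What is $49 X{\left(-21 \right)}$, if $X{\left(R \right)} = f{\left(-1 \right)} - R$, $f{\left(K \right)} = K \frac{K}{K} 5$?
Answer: $784$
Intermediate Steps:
$f{\left(K \right)} = 5 K$ ($f{\left(K \right)} = K 1 \cdot 5 = K 5 = 5 K$)
$X{\left(R \right)} = -5 - R$ ($X{\left(R \right)} = 5 \left(-1\right) - R = -5 - R$)
$49 X{\left(-21 \right)} = 49 \left(-5 - -21\right) = 49 \left(-5 + 21\right) = 49 \cdot 16 = 784$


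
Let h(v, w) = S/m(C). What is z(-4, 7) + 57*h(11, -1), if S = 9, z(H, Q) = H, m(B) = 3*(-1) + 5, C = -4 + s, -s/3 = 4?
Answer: 505/2 ≈ 252.50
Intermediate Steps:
s = -12 (s = -3*4 = -12)
C = -16 (C = -4 - 12 = -16)
m(B) = 2 (m(B) = -3 + 5 = 2)
h(v, w) = 9/2
z(-4, 7) + 57*h(11, -1) = -4 + 57*(9/2) = -4 + 513/2 = 505/2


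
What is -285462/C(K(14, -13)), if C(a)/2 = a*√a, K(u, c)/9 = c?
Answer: -15859*I*√13/507 ≈ -112.78*I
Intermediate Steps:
K(u, c) = 9*c
C(a) = 2*a^(3/2) (C(a) = 2*(a*√a) = 2*a^(3/2))
-285462/C(K(14, -13)) = -285462*I*√13/9126 = -15859*I*√13/507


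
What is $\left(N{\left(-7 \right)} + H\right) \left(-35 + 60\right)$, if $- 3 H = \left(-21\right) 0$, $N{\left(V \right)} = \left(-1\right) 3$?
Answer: $-75$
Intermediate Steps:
$N{\left(V \right)} = -3$
$H = 0$ ($H = - \frac{\left(-21\right) 0}{3} = \left(- \frac{1}{3}\right) 0 = 0$)
$\left(N{\left(-7 \right)} + H\right) \left(-35 + 60\right) = \left(-3 + 0\right) \left(-35 + 60\right) = \left(-3\right) 25 = -75$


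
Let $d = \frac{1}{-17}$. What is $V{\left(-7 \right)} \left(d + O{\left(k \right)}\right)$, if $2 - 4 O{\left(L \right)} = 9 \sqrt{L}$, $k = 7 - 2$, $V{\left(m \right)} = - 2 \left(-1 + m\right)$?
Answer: $\frac{120}{17} - 36 \sqrt{5} \approx -73.44$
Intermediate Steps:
$V{\left(m \right)} = 2 - 2 m$
$d = - \frac{1}{17} \approx -0.058824$
$k = 5$ ($k = 7 - 2 = 5$)
$O{\left(L \right)} = \frac{1}{2} - \frac{9 \sqrt{L}}{4}$
$V{\left(-7 \right)} \left(d + O{\left(k \right)}\right) = \left(2 - -14\right) \left(- \frac{1}{17} + \left(\frac{1}{2} - \frac{9 \sqrt{5}}{4}\right)\right) = \left(2 + 14\right) \left(\frac{15}{34} - \frac{9 \sqrt{5}}{4}\right) = 16 \left(\frac{15}{34} - \frac{9 \sqrt{5}}{4}\right) = \frac{120}{17} - 36 \sqrt{5}$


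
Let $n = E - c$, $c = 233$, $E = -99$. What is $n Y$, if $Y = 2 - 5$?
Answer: $996$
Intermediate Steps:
$n = -332$ ($n = -99 - 233 = -332$)
$Y = -3$ ($Y = 2 - 5 = -3$)
$n Y = \left(-332\right) \left(-3\right) = 996$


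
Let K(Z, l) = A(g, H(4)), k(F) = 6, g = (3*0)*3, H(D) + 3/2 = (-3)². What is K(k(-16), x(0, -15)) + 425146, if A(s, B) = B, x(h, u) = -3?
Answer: 850307/2 ≈ 4.2515e+5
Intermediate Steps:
H(D) = 15/2 (H(D) = -3/2 + (-3)² = -3/2 + 9 = 15/2)
g = 0 (g = 0*3 = 0)
K(Z, l) = 15/2
K(k(-16), x(0, -15)) + 425146 = 15/2 + 425146 = 850307/2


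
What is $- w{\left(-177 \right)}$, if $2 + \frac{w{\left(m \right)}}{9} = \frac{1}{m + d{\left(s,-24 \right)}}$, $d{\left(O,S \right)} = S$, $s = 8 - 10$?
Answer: $\frac{1209}{67} \approx 18.045$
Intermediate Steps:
$s = -2$
$w{\left(m \right)} = -18 + \frac{9}{-24 + m}$ ($w{\left(m \right)} = -18 + \frac{9}{m - 24} = -18 + \frac{9}{-24 + m}$)
$- w{\left(-177 \right)} = - \frac{9 \left(49 - -354\right)}{-24 - 177} = - \frac{9 \left(49 + 354\right)}{-201} = - \frac{9 \left(-1\right) 403}{201} = \left(-1\right) \left(- \frac{1209}{67}\right) = \frac{1209}{67}$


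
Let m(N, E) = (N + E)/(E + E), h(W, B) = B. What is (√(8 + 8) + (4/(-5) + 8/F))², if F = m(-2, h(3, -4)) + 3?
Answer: 256/9 ≈ 28.444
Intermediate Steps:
m(N, E) = (E + N)/(2*E) (m(N, E) = (E + N)/((2*E)) = (E + N)*(1/(2*E)) = (E + N)/(2*E))
F = 15/4 (F = (½)*(-4 - 2)/(-4) + 3 = (½)*(-¼)*(-6) + 3 = ¾ + 3 = 15/4 ≈ 3.7500)
(√(8 + 8) + (4/(-5) + 8/F))² = (√(8 + 8) + (4/(-5) + 8/(15/4)))² = (√16 + (4*(-⅕) + 8*(4/15)))² = (4 + (-⅘ + 32/15))² = (4 + 4/3)² = (16/3)² = 256/9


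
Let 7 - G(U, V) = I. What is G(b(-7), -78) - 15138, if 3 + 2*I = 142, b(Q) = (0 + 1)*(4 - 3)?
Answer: -30401/2 ≈ -15201.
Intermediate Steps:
b(Q) = 1 (b(Q) = 1*1 = 1)
I = 139/2 (I = -3/2 + (½)*142 = -3/2 + 71 = 139/2 ≈ 69.500)
G(U, V) = -125/2 (G(U, V) = 7 - 1*139/2 = 7 - 139/2 = -125/2)
G(b(-7), -78) - 15138 = -125/2 - 15138 = -30401/2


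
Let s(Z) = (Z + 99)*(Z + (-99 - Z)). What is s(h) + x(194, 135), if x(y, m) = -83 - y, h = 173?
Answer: -27205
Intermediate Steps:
s(Z) = -9801 - 99*Z (s(Z) = (99 + Z)*(-99) = -9801 - 99*Z)
s(h) + x(194, 135) = (-9801 - 99*173) + (-83 - 1*194) = (-9801 - 17127) + (-83 - 194) = -26928 - 277 = -27205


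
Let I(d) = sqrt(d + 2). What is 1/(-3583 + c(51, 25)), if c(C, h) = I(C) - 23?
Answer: -3606/13003183 - sqrt(53)/13003183 ≈ -0.00027788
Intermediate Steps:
I(d) = sqrt(2 + d)
c(C, h) = -23 + sqrt(2 + C) (c(C, h) = sqrt(2 + C) - 23 = -23 + sqrt(2 + C))
1/(-3583 + c(51, 25)) = 1/(-3583 + (-23 + sqrt(2 + 51))) = 1/(-3583 + (-23 + sqrt(53))) = 1/(-3606 + sqrt(53))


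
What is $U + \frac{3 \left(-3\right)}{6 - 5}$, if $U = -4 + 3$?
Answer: $-10$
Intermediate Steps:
$U = -1$
$U + \frac{3 \left(-3\right)}{6 - 5} = -1 + \frac{3 \left(-3\right)}{6 - 5} = -1 + 1^{-1} \left(-9\right) = -1 + 1 \left(-9\right) = -1 - 9 = -10$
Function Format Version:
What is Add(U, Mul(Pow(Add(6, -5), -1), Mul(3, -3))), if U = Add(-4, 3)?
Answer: -10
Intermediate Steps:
U = -1
Add(U, Mul(Pow(Add(6, -5), -1), Mul(3, -3))) = Add(-1, Mul(Pow(Add(6, -5), -1), Mul(3, -3))) = Add(-1, Mul(Pow(1, -1), -9)) = Add(-1, Mul(1, -9)) = Add(-1, -9) = -10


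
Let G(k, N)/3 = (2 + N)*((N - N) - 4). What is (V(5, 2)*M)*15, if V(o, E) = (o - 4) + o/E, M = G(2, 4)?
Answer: -3780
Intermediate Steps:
G(k, N) = -24 - 12*N (G(k, N) = 3*((2 + N)*((N - N) - 4)) = 3*((2 + N)*(0 - 4)) = 3*((2 + N)*(-4)) = 3*(-8 - 4*N) = -24 - 12*N)
M = -72 (M = -24 - 12*4 = -24 - 48 = -72)
V(o, E) = -4 + o + o/E (V(o, E) = (-4 + o) + o/E = -4 + o + o/E)
(V(5, 2)*M)*15 = ((-4 + 5 + 5/2)*(-72))*15 = ((7/2)*(-72))*15 = -252*15 = -3780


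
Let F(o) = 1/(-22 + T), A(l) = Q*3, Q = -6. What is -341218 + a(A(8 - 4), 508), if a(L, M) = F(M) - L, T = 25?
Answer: -1023599/3 ≈ -3.4120e+5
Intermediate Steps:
A(l) = -18 (A(l) = -6*3 = -18)
F(o) = ⅓ (F(o) = 1/(-22 + 25) = 1/3 = ⅓)
a(L, M) = ⅓ - L
-341218 + a(A(8 - 4), 508) = -341218 + (⅓ - 1*(-18)) = -341218 + (⅓ + 18) = -341218 + 55/3 = -1023599/3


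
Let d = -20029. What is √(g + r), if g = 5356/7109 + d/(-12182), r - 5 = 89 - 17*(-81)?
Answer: √11050302440822164538/86601838 ≈ 38.385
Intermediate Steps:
r = 1471 (r = 5 + (89 - 17*(-81)) = 5 + (89 + 1377) = 5 + 1466 = 1471)
g = 207632953/86601838 (g = 5356/7109 - 20029/(-12182) = 5356*(1/7109) - 20029*(-1/12182) = 5356/7109 + 20029/12182 = 207632953/86601838 ≈ 2.3976)
√(g + r) = √(207632953/86601838 + 1471) = √(127598936651/86601838) = √11050302440822164538/86601838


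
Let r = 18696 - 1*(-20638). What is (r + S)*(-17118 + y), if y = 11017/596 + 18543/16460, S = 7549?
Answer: -983007156474307/1226270 ≈ -8.0162e+8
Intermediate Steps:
y = 24048931/1226270 (y = 11017*(1/596) + 18543*(1/16460) = 11017/596 + 18543/16460 = 24048931/1226270 ≈ 19.611)
r = 39334 (r = 18696 + 20638 = 39334)
(r + S)*(-17118 + y) = (39334 + 7549)*(-17118 + 24048931/1226270) = 46883*(-20967240929/1226270) = -983007156474307/1226270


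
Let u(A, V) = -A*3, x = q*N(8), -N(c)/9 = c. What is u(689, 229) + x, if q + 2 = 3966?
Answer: -287475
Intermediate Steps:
q = 3964 (q = -2 + 3966 = 3964)
N(c) = -9*c
x = -285408 (x = 3964*(-9*8) = 3964*(-72) = -285408)
u(A, V) = -3*A
u(689, 229) + x = -3*689 - 285408 = -2067 - 285408 = -287475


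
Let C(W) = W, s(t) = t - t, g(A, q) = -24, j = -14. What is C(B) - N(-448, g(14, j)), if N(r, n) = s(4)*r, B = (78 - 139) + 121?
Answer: 60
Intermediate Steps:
s(t) = 0
B = 60 (B = -61 + 121 = 60)
N(r, n) = 0 (N(r, n) = 0*r = 0)
C(B) - N(-448, g(14, j)) = 60 - 1*0 = 60 + 0 = 60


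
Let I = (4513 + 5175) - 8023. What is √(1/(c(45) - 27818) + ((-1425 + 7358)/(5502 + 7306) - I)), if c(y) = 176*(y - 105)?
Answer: I*√25136264247293112366/122886356 ≈ 40.799*I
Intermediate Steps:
I = 1665 (I = 9688 - 8023 = 1665)
c(y) = -18480 + 176*y (c(y) = 176*(-105 + y) = -18480 + 176*y)
√(1/(c(45) - 27818) + ((-1425 + 7358)/(5502 + 7306) - I)) = √(1/((-18480 + 176*45) - 27818) + ((-1425 + 7358)/(5502 + 7306) - 1*1665)) = √(1/((-18480 + 7920) - 27818) + (5933/12808 - 1665)) = √(1/(-10560 - 27818) + (5933*(1/12808) - 1665)) = √(1/(-38378) + (5933/12808 - 1665)) = √(-1/38378 - 21319387/12808) = √(-409097723547/245772712) = I*√25136264247293112366/122886356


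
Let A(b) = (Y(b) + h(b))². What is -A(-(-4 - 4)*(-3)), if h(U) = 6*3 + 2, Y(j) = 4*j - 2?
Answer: -6084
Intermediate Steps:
Y(j) = -2 + 4*j
h(U) = 20 (h(U) = 18 + 2 = 20)
A(b) = (18 + 4*b)² (A(b) = ((-2 + 4*b) + 20)² = (18 + 4*b)²)
-A(-(-4 - 4)*(-3)) = -4*(9 + 2*(-(-4 - 4)*(-3)))² = -4*(9 + 2*(-1*(-8)*(-3)))² = -4*(9 + 2*(8*(-3)))² = -4*(9 + 2*(-24))² = -4*(9 - 48)² = -4*(-39)² = -4*1521 = -1*6084 = -6084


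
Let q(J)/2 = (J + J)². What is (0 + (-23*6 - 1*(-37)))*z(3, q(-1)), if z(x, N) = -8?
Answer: 808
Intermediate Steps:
q(J) = 8*J² (q(J) = 2*(J + J)² = 2*(2*J)² = 2*(4*J²) = 8*J²)
(0 + (-23*6 - 1*(-37)))*z(3, q(-1)) = (0 + (-23*6 - 1*(-37)))*(-8) = (0 + (-138 + 37))*(-8) = (0 - 101)*(-8) = -101*(-8) = 808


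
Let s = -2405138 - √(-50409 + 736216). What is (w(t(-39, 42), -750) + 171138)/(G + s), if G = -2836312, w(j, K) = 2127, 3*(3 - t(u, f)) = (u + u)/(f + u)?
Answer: -908159834250/27472797416693 + 173265*√685807/27472797416693 ≈ -0.033051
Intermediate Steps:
t(u, f) = 3 - 2*u/(3*(f + u)) (t(u, f) = 3 - (u + u)/(3*(f + u)) = 3 - 2*u/(3*(f + u)))
s = -2405138 - √685807 ≈ -2.4060e+6
(w(t(-39, 42), -750) + 171138)/(G + s) = (2127 + 171138)/(-2836312 + (-2405138 - √685807)) = 173265/(-5241450 - √685807)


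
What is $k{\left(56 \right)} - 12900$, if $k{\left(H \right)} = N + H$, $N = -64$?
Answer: $-12908$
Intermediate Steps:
$k{\left(H \right)} = -64 + H$
$k{\left(56 \right)} - 12900 = \left(-64 + 56\right) - 12900 = -8 - 12900 = -12908$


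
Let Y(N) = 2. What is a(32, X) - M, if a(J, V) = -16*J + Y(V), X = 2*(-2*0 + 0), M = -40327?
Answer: 39817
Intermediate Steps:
X = 0 (X = 2*(0 + 0) = 2*0 = 0)
a(J, V) = 2 - 16*J (a(J, V) = -16*J + 2 = 2 - 16*J)
a(32, X) - M = (2 - 16*32) - 1*(-40327) = (2 - 512) + 40327 = -510 + 40327 = 39817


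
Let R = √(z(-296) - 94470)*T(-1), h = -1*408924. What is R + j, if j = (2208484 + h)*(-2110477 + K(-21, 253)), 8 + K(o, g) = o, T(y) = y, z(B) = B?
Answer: -3797982177360 - 7*I*√1934 ≈ -3.798e+12 - 307.84*I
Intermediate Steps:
K(o, g) = -8 + o
h = -408924
R = -7*I*√1934 (R = √(-296 - 94470)*(-1) = √(-94766)*(-1) = (7*I*√1934)*(-1) = -7*I*√1934 ≈ -307.84*I)
j = -3797982177360 (j = (2208484 - 408924)*(-2110477 + (-8 - 21)) = 1799560*(-2110477 - 29) = 1799560*(-2110506) = -3797982177360)
R + j = -7*I*√1934 - 3797982177360 = -3797982177360 - 7*I*√1934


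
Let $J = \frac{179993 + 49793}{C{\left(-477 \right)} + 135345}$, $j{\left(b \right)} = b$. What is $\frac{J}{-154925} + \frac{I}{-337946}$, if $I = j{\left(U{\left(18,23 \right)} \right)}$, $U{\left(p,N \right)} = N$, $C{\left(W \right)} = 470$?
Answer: $- \frac{561601453681}{7110768718250750} \approx -7.8979 \cdot 10^{-5}$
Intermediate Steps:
$I = 23$
$J = \frac{229786}{135815}$ ($J = \frac{179993 + 49793}{470 + 135345} = \frac{229786}{135815} \approx 1.6919$)
$\frac{J}{-154925} + \frac{I}{-337946} = \frac{229786}{135815 \left(-154925\right)} + \frac{23}{-337946} = \frac{229786}{135815} \left(- \frac{1}{154925}\right) + 23 \left(- \frac{1}{337946}\right) = - \frac{229786}{21041138875} - \frac{23}{337946} = - \frac{561601453681}{7110768718250750}$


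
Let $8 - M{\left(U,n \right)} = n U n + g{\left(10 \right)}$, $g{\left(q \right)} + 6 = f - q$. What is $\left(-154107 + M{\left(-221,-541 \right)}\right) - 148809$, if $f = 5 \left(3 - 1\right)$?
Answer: $64379599$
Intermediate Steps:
$f = 10$ ($f = 5 \cdot 2 = 10$)
$g{\left(q \right)} = 4 - q$ ($g{\left(q \right)} = -6 - \left(-10 + q\right) = 4 - q$)
$M{\left(U,n \right)} = 14 - U n^{2}$ ($M{\left(U,n \right)} = 8 - \left(n U n + \left(4 - 10\right)\right) = 8 - \left(U n n + \left(4 - 10\right)\right) = 8 - \left(U n^{2} - 6\right) = 8 - \left(-6 + U n^{2}\right) = 14 - U n^{2}$)
$\left(-154107 + M{\left(-221,-541 \right)}\right) - 148809 = \left(-154107 - \left(-14 - 221 \left(-541\right)^{2}\right)\right) - 148809 = \left(-154107 - \left(-14 - 64682501\right)\right) - 148809 = \left(-154107 + \left(14 + 64682501\right)\right) - 148809 = \left(-154107 + 64682515\right) - 148809 = 64528408 - 148809 = 64379599$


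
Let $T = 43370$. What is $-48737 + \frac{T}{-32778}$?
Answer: $- \frac{798772378}{16389} \approx -48738.0$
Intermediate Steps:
$-48737 + \frac{T}{-32778} = -48737 + \frac{43370}{-32778} = -48737 + 43370 \left(- \frac{1}{32778}\right) = -48737 - \frac{21685}{16389} = - \frac{798772378}{16389}$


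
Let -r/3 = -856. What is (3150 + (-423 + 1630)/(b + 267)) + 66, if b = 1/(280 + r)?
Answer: 2448938608/760417 ≈ 3220.5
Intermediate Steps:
r = 2568 (r = -3*(-856) = 2568)
b = 1/2848 (b = 1/(280 + 2568) = 1/2848 ≈ 0.00035112)
(3150 + (-423 + 1630)/(b + 267)) + 66 = (3150 + (-423 + 1630)/(1/2848 + 267)) + 66 = (3150 + 1207/(760417/2848)) + 66 = (3150 + 1207*(2848/760417)) + 66 = (3150 + 3437536/760417) + 66 = 2398751086/760417 + 66 = 2448938608/760417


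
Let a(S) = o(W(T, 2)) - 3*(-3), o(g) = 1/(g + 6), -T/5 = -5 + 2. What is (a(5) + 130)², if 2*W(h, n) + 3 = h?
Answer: 2785561/144 ≈ 19344.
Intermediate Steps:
T = 15 (T = -5*(-5 + 2) = -5*(-3) = 15)
W(h, n) = -3/2 + h/2
o(g) = 1/(6 + g)
a(S) = 109/12 (a(S) = 1/(6 + (-3/2 + (½)*15)) - 3*(-3) = 1/(6 + (-3/2 + 15/2)) + 9 = 1/(6 + 6) + 9 = 1/12 + 9 = 109/12)
(a(5) + 130)² = (109/12 + 130)² = (1669/12)² = 2785561/144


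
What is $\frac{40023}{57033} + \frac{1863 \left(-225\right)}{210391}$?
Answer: $- \frac{1720703198}{1333247767} \approx -1.2906$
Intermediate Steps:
$\frac{40023}{57033} + \frac{1863 \left(-225\right)}{210391} = 40023 \cdot \frac{1}{57033} - \frac{419175}{210391} = \frac{4447}{6337} - \frac{419175}{210391} = - \frac{1720703198}{1333247767}$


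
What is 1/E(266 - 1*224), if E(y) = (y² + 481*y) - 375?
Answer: 1/21591 ≈ 4.6316e-5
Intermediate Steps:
E(y) = -375 + y² + 481*y
1/E(266 - 1*224) = 1/(-375 + (266 - 1*224)² + 481*(266 - 1*224)) = 1/(-375 + (266 - 224)² + 481*(266 - 224)) = 1/(-375 + 42² + 481*42) = 1/(-375 + 1764 + 20202) = 1/21591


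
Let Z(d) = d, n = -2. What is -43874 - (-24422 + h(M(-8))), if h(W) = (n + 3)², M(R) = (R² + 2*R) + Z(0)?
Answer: -19453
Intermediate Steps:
M(R) = R² + 2*R (M(R) = (R² + 2*R) + 0 = R² + 2*R)
h(W) = 1 (h(W) = (-2 + 3)² = 1² = 1)
-43874 - (-24422 + h(M(-8))) = -43874 - (-24422 + 1) = -43874 - 1*(-24421) = -43874 + 24421 = -19453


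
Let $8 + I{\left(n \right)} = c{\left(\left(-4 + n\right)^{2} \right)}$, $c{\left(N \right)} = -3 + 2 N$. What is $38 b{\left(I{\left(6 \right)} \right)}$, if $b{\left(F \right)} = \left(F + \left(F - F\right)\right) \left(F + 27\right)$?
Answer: $-2736$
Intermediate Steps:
$I{\left(n \right)} = -11 + 2 \left(-4 + n\right)^{2}$ ($I{\left(n \right)} = -8 + \left(-3 + 2 \left(-4 + n\right)^{2}\right) = -11 + 2 \left(-4 + n\right)^{2}$)
$b{\left(F \right)} = F \left(27 + F\right)$ ($b{\left(F \right)} = \left(F + 0\right) \left(27 + F\right) = F \left(27 + F\right)$)
$38 b{\left(I{\left(6 \right)} \right)} = 38 \left(-11 + 2 \left(-4 + 6\right)^{2}\right) \left(27 - \left(11 - 2 \left(-4 + 6\right)^{2}\right)\right) = 38 \left(-11 + 2 \cdot 2^{2}\right) \left(27 - \left(11 - 2 \cdot 2^{2}\right)\right) = 38 \left(-11 + 2 \cdot 4\right) \left(27 + \left(-11 + 2 \cdot 4\right)\right) = 38 \left(-11 + 8\right) \left(27 + \left(-11 + 8\right)\right) = 38 \left(- 3 \left(27 - 3\right)\right) = 38 \left(\left(-3\right) 24\right) = 38 \left(-72\right) = -2736$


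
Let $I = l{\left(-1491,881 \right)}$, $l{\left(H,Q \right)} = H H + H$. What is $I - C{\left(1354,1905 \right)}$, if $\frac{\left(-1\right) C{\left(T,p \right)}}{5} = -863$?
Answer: $2217275$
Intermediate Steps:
$C{\left(T,p \right)} = 4315$ ($C{\left(T,p \right)} = \left(-5\right) \left(-863\right) = 4315$)
$l{\left(H,Q \right)} = H + H^{2}$ ($l{\left(H,Q \right)} = H^{2} + H = H + H^{2}$)
$I = 2221590$ ($I = - 1491 \left(1 - 1491\right) = \left(-1491\right) \left(-1490\right) = 2221590$)
$I - C{\left(1354,1905 \right)} = 2221590 - 4315 = 2217275$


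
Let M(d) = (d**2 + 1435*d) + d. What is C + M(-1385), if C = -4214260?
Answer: -4284895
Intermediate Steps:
M(d) = d**2 + 1436*d
C + M(-1385) = -4214260 - 1385*(1436 - 1385) = -4214260 - 1385*51 = -4214260 - 70635 = -4284895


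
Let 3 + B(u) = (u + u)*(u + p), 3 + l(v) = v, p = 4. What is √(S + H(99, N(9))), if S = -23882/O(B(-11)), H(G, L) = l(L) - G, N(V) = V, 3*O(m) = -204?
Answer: √298486/34 ≈ 16.069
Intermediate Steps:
l(v) = -3 + v
B(u) = -3 + 2*u*(4 + u) (B(u) = -3 + (u + u)*(u + 4) = -3 + (2*u)*(4 + u) = -3 + 2*u*(4 + u))
O(m) = -68 (O(m) = (⅓)*(-204) = -68)
H(G, L) = -3 + L - G (H(G, L) = (-3 + L) - G = -3 + L - G)
S = 11941/34 (S = -23882/(-68) = -23882*(-1/68) = 11941/34 ≈ 351.21)
√(S + H(99, N(9))) = √(11941/34 + (-3 + 9 - 1*99)) = √(11941/34 + (-3 + 9 - 99)) = √(11941/34 - 93) = √(8779/34) = √298486/34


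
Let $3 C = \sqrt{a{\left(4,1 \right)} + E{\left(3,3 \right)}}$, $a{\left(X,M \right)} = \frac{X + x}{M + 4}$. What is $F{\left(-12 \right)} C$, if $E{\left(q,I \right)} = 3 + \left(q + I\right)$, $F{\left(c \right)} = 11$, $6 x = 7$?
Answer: $\frac{11 \sqrt{9030}}{90} \approx 11.614$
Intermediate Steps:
$x = \frac{7}{6}$ ($x = \frac{1}{6} \cdot 7 = \frac{7}{6} \approx 1.1667$)
$E{\left(q,I \right)} = 3 + I + q$ ($E{\left(q,I \right)} = 3 + \left(I + q\right) = 3 + I + q$)
$a{\left(X,M \right)} = \frac{\frac{7}{6} + X}{4 + M}$ ($a{\left(X,M \right)} = \frac{X + \frac{7}{6}}{M + 4} = \frac{\frac{7}{6} + X}{4 + M}$)
$C = \frac{\sqrt{9030}}{90}$ ($C = \frac{\sqrt{\frac{\frac{7}{6} + 4}{4 + 1} + \left(3 + 3 + 3\right)}}{3} = \frac{\sqrt{\frac{1}{5} \cdot \frac{31}{6} + 9}}{3} = \frac{\sqrt{\frac{31}{30} + 9}}{3} = \frac{\sqrt{\frac{301}{30}}}{3} = \frac{\frac{1}{30} \sqrt{9030}}{3} = \frac{\sqrt{9030}}{90} \approx 1.0558$)
$F{\left(-12 \right)} C = 11 \frac{\sqrt{9030}}{90} = \frac{11 \sqrt{9030}}{90}$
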